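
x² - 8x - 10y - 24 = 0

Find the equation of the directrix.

Only x is squared. Complete the square in x: (x - 4)² = 10(y + 4).
Vertex (4, -4); 4p = 10 so p = 5/2. Opens up.
Directrix is the horizontal line y = k − p = -4 − (5/2) = -13/2.

y = -13/2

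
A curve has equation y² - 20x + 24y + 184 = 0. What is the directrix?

x = -3

Only y is squared. Complete the square in y: (y + 12)² = 20(x - 2).
Vertex (2, -12); 4p = 20 so p = 5. Opens right.
Directrix is the vertical line x = h − p = 2 − (5) = -3.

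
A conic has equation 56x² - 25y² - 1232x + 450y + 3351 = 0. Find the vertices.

(6, 9) and (16, 9)

Group: 56(x² - 22x) -25(y² - 18y) = -3351
Complete the square: 56(x - 11)² -25(y - 9)² = -3351 + 6776 - 2025 = 1400
Divide by 1400: (x - 11)²/25 - (y - 9)²/56 = 1
Hyperbola, center (11, 9), transverse axis horizontal; a² = 25, b² = 56.
a = 5. Vertices at (h ± a, k).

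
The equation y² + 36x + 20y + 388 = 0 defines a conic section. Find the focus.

(-17, -10)

Only y is squared. Complete the square in y: (y + 10)² = -36(x + 8).
Vertex (-8, -10); 4p = -36 so p = -9. Opens left.
Focus is p units from the vertex along the axis: (h + p, k).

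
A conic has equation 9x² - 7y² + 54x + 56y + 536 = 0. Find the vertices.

(-3, -5) and (-3, 13)

Group: 9(x² + 6x) -7(y² - 8y) = -536
9(x + 3)² -7(y - 4)² = -536 + 81 - 112 = -567
Dividing both sides by -567: (y - 4)²/81 - (x + 3)²/63 = 1
Hyperbola, center (-3, 4), transverse axis vertical; a² = 81, b² = 63.
a = 9. Vertices at (h, k ± a).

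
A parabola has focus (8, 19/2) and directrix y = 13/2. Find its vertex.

The vertex is the midpoint between the focus and the directrix along the axis of symmetry.
Axis is vertical (directrix is horizontal). Vertex y-coordinate = (19/2 + 13/2)/2 = 8; x-coordinate = 8.

(8, 8)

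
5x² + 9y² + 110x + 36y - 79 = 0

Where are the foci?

Rearranging, 5(x² + 22x) + 9(y² + 4y) = 79.
5(x + 11)² + 9(y + 2)² = 79 + 605 + 36 = 720
Dividing both sides by 720: (x + 11)²/144 + (y + 2)²/80 = 1
Ellipse, center (-11, -2), major axis horizontal; a² = 144, b² = 80.
c² = a² - b² = 144 - 80 = 64, so c = 8.
Foci lie on the horizontal axis through the center: (h ± c, k).

(-19, -2) and (-3, -2)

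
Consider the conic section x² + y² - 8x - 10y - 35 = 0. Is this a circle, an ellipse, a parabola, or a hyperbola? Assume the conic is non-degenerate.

No xy term. Coefficients of x² and y² are A = 1, C = 1.
A = C (same sign) ⇒ circle.

circle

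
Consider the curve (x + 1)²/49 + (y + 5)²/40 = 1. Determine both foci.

(-4, -5) and (2, -5)

Center (-1, -5). The larger denominator 49 sits under the x-term, so the major axis is horizontal; a² = 49, b² = 40.
c² = a² - b² = 49 - 40 = 9, so c = 3.
Foci lie on the horizontal axis through the center: (h ± c, k).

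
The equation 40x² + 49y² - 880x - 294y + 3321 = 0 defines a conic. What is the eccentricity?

e = 3/7

Collect terms: 40(x² - 22x) + 49(y² - 6y) = -3321
40(x - 11)² + 49(y - 3)² = -3321 + 4840 + 441 = 1960
Dividing both sides by 1960: (x - 11)²/49 + (y - 3)²/40 = 1
Ellipse, center (11, 3), major axis horizontal; a² = 49, b² = 40.
c² = a² - b² = 9, so c = 3.
e = c/a = 3/7.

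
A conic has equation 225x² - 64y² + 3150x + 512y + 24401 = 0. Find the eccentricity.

e = 17/15

Rearranging, 225(x² + 14x) -64(y² - 8y) = -24401.
225(x + 7)² -64(y - 4)² = -24401 + 11025 - 1024 = -14400
Divide by -14400: (y - 4)²/225 - (x + 7)²/64 = 1
Hyperbola, center (-7, 4), transverse axis vertical; a² = 225, b² = 64.
c² = a² + b² = 289, so c = 17.
e = c/a = 17/15.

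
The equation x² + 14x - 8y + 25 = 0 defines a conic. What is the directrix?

y = -5

Only x is squared. Complete the square in x: (x + 7)² = 8(y + 3).
Vertex (-7, -3); 4p = 8 so p = 2. Opens up.
Directrix is the horizontal line y = k − p = -3 − (2) = -5.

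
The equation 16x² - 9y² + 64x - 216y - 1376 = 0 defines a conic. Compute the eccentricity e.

e = 5/3

Group: 16(x² + 4x) -9(y² + 24y) = 1376
Complete the square in x and y: 16(x + 2)² -9(y + 12)² = 1376 + 64 - 1296 = 144
Dividing both sides by 144: (x + 2)²/9 - (y + 12)²/16 = 1
Hyperbola, center (-2, -12), transverse axis horizontal; a² = 9, b² = 16.
c² = a² + b² = 25, so c = 5.
e = c/a = 5/3.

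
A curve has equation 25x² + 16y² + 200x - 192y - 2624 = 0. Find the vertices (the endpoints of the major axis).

(-4, -9) and (-4, 21)

25(x² + 8x) + 16(y² - 12y) = 2624
Complete the square in x and y: 25(x + 4)² + 16(y - 6)² = 2624 + 400 + 576 = 3600
Divide by 3600: (x + 4)²/144 + (y - 6)²/225 = 1
Ellipse, center (-4, 6), major axis vertical; a² = 225, b² = 144.
a = 15. Vertices at (h, k ± a).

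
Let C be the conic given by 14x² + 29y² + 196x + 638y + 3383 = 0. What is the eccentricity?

e = √435/29

14(x² + 14x) + 29(y² + 22y) = -3383
Completing the square gives 14(x + 7)² + 29(y + 11)² = -3383 + 686 + 3509 = 812.
Divide by 812: (x + 7)²/58 + (y + 11)²/28 = 1
Ellipse, center (-7, -11), major axis horizontal; a² = 58, b² = 28.
c² = a² - b² = 30, so c = √30.
e = c/a = √30/√58 = √435/29.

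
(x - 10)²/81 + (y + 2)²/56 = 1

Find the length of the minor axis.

Center (10, -2). The larger denominator 81 sits under the x-term, so the major axis is horizontal; a² = 81, b² = 56.
b² = 56 so b = 2√14; the minor axis has length 2b = 4√14.

4√14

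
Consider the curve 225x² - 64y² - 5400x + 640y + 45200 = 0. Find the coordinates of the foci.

Group the x- and y-terms: 225(x² - 24x) -64(y² - 10y) = -45200
Complete the square in x and y: 225(x - 12)² -64(y - 5)² = -45200 + 32400 - 1600 = -14400
Divide through by -14400 to get (y - 5)²/225 - (x - 12)²/64 = 1.
Hyperbola, center (12, 5), transverse axis vertical; a² = 225, b² = 64.
c² = a² + b² = 225 + 64 = 289, so c = 17.
Foci lie on the vertical axis through the center: (h, k ± c).

(12, -12) and (12, 22)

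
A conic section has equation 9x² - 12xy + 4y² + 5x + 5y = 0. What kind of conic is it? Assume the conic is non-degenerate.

parabola

A = 9, B = -12, C = 4.
Discriminant B² − 4AC = (-12)² − 4·9·4 = 0.
B² − 4AC = 0 ⇒ parabola.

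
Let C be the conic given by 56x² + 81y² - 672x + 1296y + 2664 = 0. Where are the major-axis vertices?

56(x² - 12x) + 81(y² + 16y) = -2664
56(x - 6)² + 81(y + 8)² = -2664 + 2016 + 5184 = 4536
Divide through by 4536 to get (x - 6)²/81 + (y + 8)²/56 = 1.
Ellipse, center (6, -8), major axis horizontal; a² = 81, b² = 56.
a = 9. Vertices at (h ± a, k).

(-3, -8) and (15, -8)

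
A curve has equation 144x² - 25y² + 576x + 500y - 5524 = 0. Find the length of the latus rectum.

288/5

Collect terms: 144(x² + 4x) -25(y² - 20y) = 5524
Complete the square in x and y: 144(x + 2)² -25(y - 10)² = 5524 + 576 - 2500 = 3600
Dividing both sides by 3600: (x + 2)²/25 - (y - 10)²/144 = 1
Hyperbola, center (-2, 10), transverse axis horizontal; a² = 25, b² = 144.
Latus rectum length = 2b²/a = 2·144/5 = 288/5.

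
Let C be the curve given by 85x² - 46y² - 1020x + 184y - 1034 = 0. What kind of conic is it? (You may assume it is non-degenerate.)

hyperbola

No xy term. Coefficients of x² and y² are A = 85, C = -46.
A and C have opposite signs ⇒ hyperbola.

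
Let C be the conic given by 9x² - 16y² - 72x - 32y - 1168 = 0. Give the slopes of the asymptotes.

3/4 and -3/4

Group the x- and y-terms: 9(x² - 8x) -16(y² + 2y) = 1168
9(x - 4)² -16(y + 1)² = 1168 + 144 - 16 = 1296
Dividing both sides by 1296: (x - 4)²/144 - (y + 1)²/81 = 1
Hyperbola, center (4, -1), transverse axis horizontal; a² = 144, b² = 81.
For a horizontal hyperbola the asymptotes have slope ±b/a.
Here that is ±9/12 = ±3/4.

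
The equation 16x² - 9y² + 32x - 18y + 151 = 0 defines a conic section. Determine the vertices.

16(x² + 2x) -9(y² + 2y) = -151
Complete the square in x and y: 16(x + 1)² -9(y + 1)² = -151 + 16 - 9 = -144
Divide through by -144 to get (y + 1)²/16 - (x + 1)²/9 = 1.
Hyperbola, center (-1, -1), transverse axis vertical; a² = 16, b² = 9.
a = 4. Vertices at (h, k ± a).

(-1, -5) and (-1, 3)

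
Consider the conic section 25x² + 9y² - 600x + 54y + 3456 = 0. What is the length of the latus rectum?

18/5

Rearranging, 25(x² - 24x) + 9(y² + 6y) = -3456.
Complete the square in x and y: 25(x - 12)² + 9(y + 3)² = -3456 + 3600 + 81 = 225
Divide through by 225 to get (x - 12)²/9 + (y + 3)²/25 = 1.
Ellipse, center (12, -3), major axis vertical; a² = 25, b² = 9.
Latus rectum length = 2b²/a = 2·9/5 = 18/5.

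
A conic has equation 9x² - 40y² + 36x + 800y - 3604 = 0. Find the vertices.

Rearranging, 9(x² + 4x) -40(y² - 20y) = 3604.
Completing the square gives 9(x + 2)² -40(y - 10)² = 3604 + 36 - 4000 = -360.
Divide through by -360 to get (y - 10)²/9 - (x + 2)²/40 = 1.
Hyperbola, center (-2, 10), transverse axis vertical; a² = 9, b² = 40.
a = 3. Vertices at (h, k ± a).

(-2, 7) and (-2, 13)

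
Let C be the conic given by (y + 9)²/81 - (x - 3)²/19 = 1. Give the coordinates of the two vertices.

(3, -18) and (3, 0)

Center (3, -9). The positive term is the y-term, so the transverse axis is vertical; a² = 81, b² = 19.
a = 9. Vertices at (h, k ± a).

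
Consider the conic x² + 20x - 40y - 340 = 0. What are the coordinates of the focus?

(-10, -1)

Only x is squared. Complete the square in x: (x + 10)² = 40(y + 11).
Vertex (-10, -11); 4p = 40 so p = 10. Opens up.
Focus is p units from the vertex along the axis: (h, k + p).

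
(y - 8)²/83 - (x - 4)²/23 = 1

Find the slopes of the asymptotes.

√1909/23 and -√1909/23

Center (4, 8). The positive term is the y-term, so the transverse axis is vertical; a² = 83, b² = 23.
For a vertical hyperbola the asymptotes have slope ±a/b.
Here that is ±√83/√23 = ±√1909/23.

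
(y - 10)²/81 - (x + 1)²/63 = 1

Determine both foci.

(-1, -2) and (-1, 22)

Center (-1, 10). The positive term is the y-term, so the transverse axis is vertical; a² = 81, b² = 63.
c² = a² + b² = 81 + 63 = 144, so c = 12.
Foci lie on the vertical axis through the center: (h, k ± c).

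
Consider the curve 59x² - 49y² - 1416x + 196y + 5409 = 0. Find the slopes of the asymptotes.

√59/7 and -√59/7

Group: 59(x² - 24x) -49(y² - 4y) = -5409
Complete the square: 59(x - 12)² -49(y - 2)² = -5409 + 8496 - 196 = 2891
Divide through by 2891 to get (x - 12)²/49 - (y - 2)²/59 = 1.
Hyperbola, center (12, 2), transverse axis horizontal; a² = 49, b² = 59.
For a horizontal hyperbola the asymptotes have slope ±b/a.
Here that is ±√59/7.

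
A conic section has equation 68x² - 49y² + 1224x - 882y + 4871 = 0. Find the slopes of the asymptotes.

68(x² + 18x) -49(y² + 18y) = -4871
68(x + 9)² -49(y + 9)² = -4871 + 5508 - 3969 = -3332
Divide by -3332: (y + 9)²/68 - (x + 9)²/49 = 1
Hyperbola, center (-9, -9), transverse axis vertical; a² = 68, b² = 49.
For a vertical hyperbola the asymptotes have slope ±a/b.
Here that is ±2√17/7.

2√17/7 and -2√17/7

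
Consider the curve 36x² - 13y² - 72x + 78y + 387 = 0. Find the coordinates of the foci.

Collect terms: 36(x² - 2x) -13(y² - 6y) = -387
Completing the square gives 36(x - 1)² -13(y - 3)² = -387 + 36 - 117 = -468.
Divide through by -468 to get (y - 3)²/36 - (x - 1)²/13 = 1.
Hyperbola, center (1, 3), transverse axis vertical; a² = 36, b² = 13.
c² = a² + b² = 36 + 13 = 49, so c = 7.
Foci lie on the vertical axis through the center: (h, k ± c).

(1, -4) and (1, 10)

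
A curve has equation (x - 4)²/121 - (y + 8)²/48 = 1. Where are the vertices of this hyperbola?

Center (4, -8). The positive term is the x-term, so the transverse axis is horizontal; a² = 121, b² = 48.
a = 11. Vertices at (h ± a, k).

(-7, -8) and (15, -8)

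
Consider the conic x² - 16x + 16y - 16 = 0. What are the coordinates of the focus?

Only x is squared. Complete the square in x: (x - 8)² = -16(y - 5).
Vertex (8, 5); 4p = -16 so p = -4. Opens down.
Focus is p units from the vertex along the axis: (h, k + p).

(8, 1)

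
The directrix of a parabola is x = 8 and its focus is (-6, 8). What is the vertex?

The vertex is the midpoint between the focus and the directrix along the axis of symmetry.
Axis is horizontal (directrix is vertical). Vertex x-coordinate = (-6 + 8)/2 = 1; y-coordinate = 8.

(1, 8)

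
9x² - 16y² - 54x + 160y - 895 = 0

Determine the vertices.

Group: 9(x² - 6x) -16(y² - 10y) = 895
Completing the square gives 9(x - 3)² -16(y - 5)² = 895 + 81 - 400 = 576.
Divide through by 576 to get (x - 3)²/64 - (y - 5)²/36 = 1.
Hyperbola, center (3, 5), transverse axis horizontal; a² = 64, b² = 36.
a = 8. Vertices at (h ± a, k).

(-5, 5) and (11, 5)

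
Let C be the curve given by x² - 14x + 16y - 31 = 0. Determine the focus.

(7, 1)

Only x is squared. Complete the square in x: (x - 7)² = -16(y - 5).
Vertex (7, 5); 4p = -16 so p = -4. Opens down.
Focus is p units from the vertex along the axis: (h, k + p).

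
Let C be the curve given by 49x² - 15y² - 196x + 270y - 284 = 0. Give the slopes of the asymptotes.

49(x² - 4x) -15(y² - 18y) = 284
49(x - 2)² -15(y - 9)² = 284 + 196 - 1215 = -735
Divide by -735: (y - 9)²/49 - (x - 2)²/15 = 1
Hyperbola, center (2, 9), transverse axis vertical; a² = 49, b² = 15.
For a vertical hyperbola the asymptotes have slope ±a/b.
Here that is ±7/√15 = ±7√15/15.

7√15/15 and -7√15/15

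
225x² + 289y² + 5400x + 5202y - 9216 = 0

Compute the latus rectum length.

Group: 225(x² + 24x) + 289(y² + 18y) = 9216
Complete the square: 225(x + 12)² + 289(y + 9)² = 9216 + 32400 + 23409 = 65025
Divide through by 65025 to get (x + 12)²/289 + (y + 9)²/225 = 1.
Ellipse, center (-12, -9), major axis horizontal; a² = 289, b² = 225.
Latus rectum length = 2b²/a = 2·225/17 = 450/17.

450/17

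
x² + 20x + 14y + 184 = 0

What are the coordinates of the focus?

(-10, -19/2)

Only x is squared. Complete the square in x: (x + 10)² = -14(y + 6).
Vertex (-10, -6); 4p = -14 so p = -7/2. Opens down.
Focus is p units from the vertex along the axis: (h, k + p).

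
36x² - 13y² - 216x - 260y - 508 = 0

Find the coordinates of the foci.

Group: 36(x² - 6x) -13(y² + 20y) = 508
Complete the square: 36(x - 3)² -13(y + 10)² = 508 + 324 - 1300 = -468
Dividing both sides by -468: (y + 10)²/36 - (x - 3)²/13 = 1
Hyperbola, center (3, -10), transverse axis vertical; a² = 36, b² = 13.
c² = a² + b² = 36 + 13 = 49, so c = 7.
Foci lie on the vertical axis through the center: (h, k ± c).

(3, -17) and (3, -3)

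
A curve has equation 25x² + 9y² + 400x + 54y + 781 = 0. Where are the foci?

(-8, -11) and (-8, 5)

Rearranging, 25(x² + 16x) + 9(y² + 6y) = -781.
Completing the square gives 25(x + 8)² + 9(y + 3)² = -781 + 1600 + 81 = 900.
Dividing both sides by 900: (x + 8)²/36 + (y + 3)²/100 = 1
Ellipse, center (-8, -3), major axis vertical; a² = 100, b² = 36.
c² = a² - b² = 100 - 36 = 64, so c = 8.
Foci lie on the vertical axis through the center: (h, k ± c).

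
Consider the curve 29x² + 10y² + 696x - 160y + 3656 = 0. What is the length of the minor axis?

4√10

Group: 29(x² + 24x) + 10(y² - 16y) = -3656
Completing the square gives 29(x + 12)² + 10(y - 8)² = -3656 + 4176 + 640 = 1160.
Divide by 1160: (x + 12)²/40 + (y - 8)²/116 = 1
Ellipse, center (-12, 8), major axis vertical; a² = 116, b² = 40.
b² = 40 so b = 2√10; the minor axis has length 2b = 4√10.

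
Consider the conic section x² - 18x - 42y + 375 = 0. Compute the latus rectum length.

42

Only x is squared. Complete the square in x: (x - 9)² = 42(y - 7).
Vertex (9, 7); 4p = 42 so p = 21/2. Opens up.
Latus rectum length = |4p| = 42.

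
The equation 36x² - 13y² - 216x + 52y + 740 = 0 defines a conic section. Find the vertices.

(3, -4) and (3, 8)

Collect terms: 36(x² - 6x) -13(y² - 4y) = -740
Complete the square: 36(x - 3)² -13(y - 2)² = -740 + 324 - 52 = -468
Divide by -468: (y - 2)²/36 - (x - 3)²/13 = 1
Hyperbola, center (3, 2), transverse axis vertical; a² = 36, b² = 13.
a = 6. Vertices at (h, k ± a).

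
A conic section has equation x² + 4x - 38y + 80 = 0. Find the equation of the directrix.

Only x is squared. Complete the square in x: (x + 2)² = 38(y - 2).
Vertex (-2, 2); 4p = 38 so p = 19/2. Opens up.
Directrix is the horizontal line y = k − p = 2 − (19/2) = -15/2.

y = -15/2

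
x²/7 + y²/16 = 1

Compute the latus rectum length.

7/2

Center (0, 0). The larger denominator 16 sits under the y-term, so the major axis is vertical; a² = 16, b² = 7.
Latus rectum length = 2b²/a = 2·7/4 = 7/2.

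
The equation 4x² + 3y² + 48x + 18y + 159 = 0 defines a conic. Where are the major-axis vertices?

(-6, -5) and (-6, -1)

Group the x- and y-terms: 4(x² + 12x) + 3(y² + 6y) = -159
Complete the square: 4(x + 6)² + 3(y + 3)² = -159 + 144 + 27 = 12
Dividing both sides by 12: (x + 6)²/3 + (y + 3)²/4 = 1
Ellipse, center (-6, -3), major axis vertical; a² = 4, b² = 3.
a = 2. Vertices at (h, k ± a).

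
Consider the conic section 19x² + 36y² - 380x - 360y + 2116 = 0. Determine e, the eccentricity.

e = √17/6

Group the x- and y-terms: 19(x² - 20x) + 36(y² - 10y) = -2116
Complete the square in x and y: 19(x - 10)² + 36(y - 5)² = -2116 + 1900 + 900 = 684
Dividing both sides by 684: (x - 10)²/36 + (y - 5)²/19 = 1
Ellipse, center (10, 5), major axis horizontal; a² = 36, b² = 19.
c² = a² - b² = 17, so c = √17.
e = c/a = √17/6.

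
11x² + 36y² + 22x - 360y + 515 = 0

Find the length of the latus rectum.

11/3

Group the x- and y-terms: 11(x² + 2x) + 36(y² - 10y) = -515
11(x + 1)² + 36(y - 5)² = -515 + 11 + 900 = 396
Divide through by 396 to get (x + 1)²/36 + (y - 5)²/11 = 1.
Ellipse, center (-1, 5), major axis horizontal; a² = 36, b² = 11.
Latus rectum length = 2b²/a = 2·11/6 = 11/3.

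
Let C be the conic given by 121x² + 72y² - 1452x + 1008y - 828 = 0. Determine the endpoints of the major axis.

(6, -18) and (6, 4)

Collect terms: 121(x² - 12x) + 72(y² + 14y) = 828
Complete the square in x and y: 121(x - 6)² + 72(y + 7)² = 828 + 4356 + 3528 = 8712
Divide by 8712: (x - 6)²/72 + (y + 7)²/121 = 1
Ellipse, center (6, -7), major axis vertical; a² = 121, b² = 72.
a = 11. Vertices at (h, k ± a).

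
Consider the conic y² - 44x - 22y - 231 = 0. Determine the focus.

(3, 11)

Only y is squared. Complete the square in y: (y - 11)² = 44(x + 8).
Vertex (-8, 11); 4p = 44 so p = 11. Opens right.
Focus is p units from the vertex along the axis: (h + p, k).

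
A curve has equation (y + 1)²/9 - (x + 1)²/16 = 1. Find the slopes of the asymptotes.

Center (-1, -1). The positive term is the y-term, so the transverse axis is vertical; a² = 9, b² = 16.
For a vertical hyperbola the asymptotes have slope ±a/b.
Here that is ±3/4.

3/4 and -3/4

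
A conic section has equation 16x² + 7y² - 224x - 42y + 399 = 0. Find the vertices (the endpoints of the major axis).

16(x² - 14x) + 7(y² - 6y) = -399
Completing the square gives 16(x - 7)² + 7(y - 3)² = -399 + 784 + 63 = 448.
Divide through by 448 to get (x - 7)²/28 + (y - 3)²/64 = 1.
Ellipse, center (7, 3), major axis vertical; a² = 64, b² = 28.
a = 8. Vertices at (h, k ± a).

(7, -5) and (7, 11)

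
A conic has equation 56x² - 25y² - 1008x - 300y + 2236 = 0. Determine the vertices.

(4, -6) and (14, -6)

Collect terms: 56(x² - 18x) -25(y² + 12y) = -2236
Complete the square in x and y: 56(x - 9)² -25(y + 6)² = -2236 + 4536 - 900 = 1400
Divide by 1400: (x - 9)²/25 - (y + 6)²/56 = 1
Hyperbola, center (9, -6), transverse axis horizontal; a² = 25, b² = 56.
a = 5. Vertices at (h ± a, k).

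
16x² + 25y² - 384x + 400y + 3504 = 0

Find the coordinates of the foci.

Collect terms: 16(x² - 24x) + 25(y² + 16y) = -3504
Complete the square: 16(x - 12)² + 25(y + 8)² = -3504 + 2304 + 1600 = 400
Divide through by 400 to get (x - 12)²/25 + (y + 8)²/16 = 1.
Ellipse, center (12, -8), major axis horizontal; a² = 25, b² = 16.
c² = a² - b² = 25 - 16 = 9, so c = 3.
Foci lie on the horizontal axis through the center: (h ± c, k).

(9, -8) and (15, -8)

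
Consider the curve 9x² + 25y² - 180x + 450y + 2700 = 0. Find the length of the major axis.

10

Group the x- and y-terms: 9(x² - 20x) + 25(y² + 18y) = -2700
Complete the square: 9(x - 10)² + 25(y + 9)² = -2700 + 900 + 2025 = 225
Divide through by 225 to get (x - 10)²/25 + (y + 9)²/9 = 1.
Ellipse, center (10, -9), major axis horizontal; a² = 25, b² = 9.
a² = 25 so a = 5; the major axis has length 2a = 10.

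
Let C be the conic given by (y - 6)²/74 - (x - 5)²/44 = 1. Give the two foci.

Center (5, 6). The positive term is the y-term, so the transverse axis is vertical; a² = 74, b² = 44.
c² = a² + b² = 74 + 44 = 118, so c = √118.
Foci lie on the vertical axis through the center: (h, k ± c).

(5, 6 - √118) and (5, 6 + √118)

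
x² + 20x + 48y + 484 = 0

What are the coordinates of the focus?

Only x is squared. Complete the square in x: (x + 10)² = -48(y + 8).
Vertex (-10, -8); 4p = -48 so p = -12. Opens down.
Focus is p units from the vertex along the axis: (h, k + p).

(-10, -20)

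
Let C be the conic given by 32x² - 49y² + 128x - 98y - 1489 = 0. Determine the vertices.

Group the x- and y-terms: 32(x² + 4x) -49(y² + 2y) = 1489
32(x + 2)² -49(y + 1)² = 1489 + 128 - 49 = 1568
Dividing both sides by 1568: (x + 2)²/49 - (y + 1)²/32 = 1
Hyperbola, center (-2, -1), transverse axis horizontal; a² = 49, b² = 32.
a = 7. Vertices at (h ± a, k).

(-9, -1) and (5, -1)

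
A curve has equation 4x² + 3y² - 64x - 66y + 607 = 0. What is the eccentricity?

e = 1/2

Group: 4(x² - 16x) + 3(y² - 22y) = -607
Complete the square in x and y: 4(x - 8)² + 3(y - 11)² = -607 + 256 + 363 = 12
Divide by 12: (x - 8)²/3 + (y - 11)²/4 = 1
Ellipse, center (8, 11), major axis vertical; a² = 4, b² = 3.
c² = a² - b² = 1, so c = 1.
e = c/a = 1/2.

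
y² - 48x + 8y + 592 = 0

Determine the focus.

(24, -4)

Only y is squared. Complete the square in y: (y + 4)² = 48(x - 12).
Vertex (12, -4); 4p = 48 so p = 12. Opens right.
Focus is p units from the vertex along the axis: (h + p, k).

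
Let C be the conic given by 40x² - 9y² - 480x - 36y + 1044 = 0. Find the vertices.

(3, -2) and (9, -2)

Group: 40(x² - 12x) -9(y² + 4y) = -1044
Complete the square: 40(x - 6)² -9(y + 2)² = -1044 + 1440 - 36 = 360
Dividing both sides by 360: (x - 6)²/9 - (y + 2)²/40 = 1
Hyperbola, center (6, -2), transverse axis horizontal; a² = 9, b² = 40.
a = 3. Vertices at (h ± a, k).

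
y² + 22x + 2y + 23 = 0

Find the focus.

(-13/2, -1)

Only y is squared. Complete the square in y: (y + 1)² = -22(x + 1).
Vertex (-1, -1); 4p = -22 so p = -11/2. Opens left.
Focus is p units from the vertex along the axis: (h + p, k).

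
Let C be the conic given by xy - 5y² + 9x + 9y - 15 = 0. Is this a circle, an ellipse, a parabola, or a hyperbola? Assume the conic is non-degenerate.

hyperbola

A = 0, B = 1, C = -5.
Discriminant B² − 4AC = 1² − 4·0·(-5) = 1.
B² − 4AC > 0 ⇒ hyperbola.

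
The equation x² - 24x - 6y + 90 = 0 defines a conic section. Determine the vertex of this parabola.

Only x is squared. Complete the square in x: (x - 12)² = 6(y + 9).
Vertex (12, -9); 4p = 6 so p = 3/2. Opens up.

(12, -9)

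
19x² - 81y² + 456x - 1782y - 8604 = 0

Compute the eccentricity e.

e = 10/9

Rearranging, 19(x² + 24x) -81(y² + 22y) = 8604.
19(x + 12)² -81(y + 11)² = 8604 + 2736 - 9801 = 1539
Dividing both sides by 1539: (x + 12)²/81 - (y + 11)²/19 = 1
Hyperbola, center (-12, -11), transverse axis horizontal; a² = 81, b² = 19.
c² = a² + b² = 100, so c = 10.
e = c/a = 10/9.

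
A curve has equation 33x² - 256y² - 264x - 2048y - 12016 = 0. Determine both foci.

(-13, -4) and (21, -4)

Group: 33(x² - 8x) -256(y² + 8y) = 12016
Completing the square gives 33(x - 4)² -256(y + 4)² = 12016 + 528 - 4096 = 8448.
Divide by 8448: (x - 4)²/256 - (y + 4)²/33 = 1
Hyperbola, center (4, -4), transverse axis horizontal; a² = 256, b² = 33.
c² = a² + b² = 256 + 33 = 289, so c = 17.
Foci lie on the horizontal axis through the center: (h ± c, k).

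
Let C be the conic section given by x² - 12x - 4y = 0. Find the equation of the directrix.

y = -10

Only x is squared. Complete the square in x: (x - 6)² = 4(y + 9).
Vertex (6, -9); 4p = 4 so p = 1. Opens up.
Directrix is the horizontal line y = k − p = -9 − (1) = -10.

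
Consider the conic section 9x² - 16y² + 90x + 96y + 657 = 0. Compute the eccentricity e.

Group: 9(x² + 10x) -16(y² - 6y) = -657
Complete the square in x and y: 9(x + 5)² -16(y - 3)² = -657 + 225 - 144 = -576
Dividing both sides by -576: (y - 3)²/36 - (x + 5)²/64 = 1
Hyperbola, center (-5, 3), transverse axis vertical; a² = 36, b² = 64.
c² = a² + b² = 100, so c = 10.
e = c/a = 10/6 = 5/3.

e = 5/3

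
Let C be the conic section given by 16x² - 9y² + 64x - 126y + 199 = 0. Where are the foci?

(-2, -17) and (-2, 3)

Collect terms: 16(x² + 4x) -9(y² + 14y) = -199
16(x + 2)² -9(y + 7)² = -199 + 64 - 441 = -576
Divide by -576: (y + 7)²/64 - (x + 2)²/36 = 1
Hyperbola, center (-2, -7), transverse axis vertical; a² = 64, b² = 36.
c² = a² + b² = 64 + 36 = 100, so c = 10.
Foci lie on the vertical axis through the center: (h, k ± c).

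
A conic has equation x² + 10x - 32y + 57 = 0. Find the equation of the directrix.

y = -7

Only x is squared. Complete the square in x: (x + 5)² = 32(y - 1).
Vertex (-5, 1); 4p = 32 so p = 8. Opens up.
Directrix is the horizontal line y = k − p = 1 − (8) = -7.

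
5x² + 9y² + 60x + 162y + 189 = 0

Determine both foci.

(-14, -9) and (2, -9)

Rearranging, 5(x² + 12x) + 9(y² + 18y) = -189.
Complete the square: 5(x + 6)² + 9(y + 9)² = -189 + 180 + 729 = 720
Divide through by 720 to get (x + 6)²/144 + (y + 9)²/80 = 1.
Ellipse, center (-6, -9), major axis horizontal; a² = 144, b² = 80.
c² = a² - b² = 144 - 80 = 64, so c = 8.
Foci lie on the horizontal axis through the center: (h ± c, k).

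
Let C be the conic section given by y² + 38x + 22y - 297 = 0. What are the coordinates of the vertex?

Only y is squared. Complete the square in y: (y + 11)² = -38(x - 11).
Vertex (11, -11); 4p = -38 so p = -19/2. Opens left.

(11, -11)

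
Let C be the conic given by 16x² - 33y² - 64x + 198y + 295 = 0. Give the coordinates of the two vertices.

Group the x- and y-terms: 16(x² - 4x) -33(y² - 6y) = -295
Complete the square in x and y: 16(x - 2)² -33(y - 3)² = -295 + 64 - 297 = -528
Divide through by -528 to get (y - 3)²/16 - (x - 2)²/33 = 1.
Hyperbola, center (2, 3), transverse axis vertical; a² = 16, b² = 33.
a = 4. Vertices at (h, k ± a).

(2, -1) and (2, 7)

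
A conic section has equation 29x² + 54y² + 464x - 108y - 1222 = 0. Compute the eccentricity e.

Rearranging, 29(x² + 16x) + 54(y² - 2y) = 1222.
Complete the square: 29(x + 8)² + 54(y - 1)² = 1222 + 1856 + 54 = 3132
Divide through by 3132 to get (x + 8)²/108 + (y - 1)²/58 = 1.
Ellipse, center (-8, 1), major axis horizontal; a² = 108, b² = 58.
c² = a² - b² = 50, so c = 5√2.
e = c/a = 5√2/6√3 = 5√6/18.

e = 5√6/18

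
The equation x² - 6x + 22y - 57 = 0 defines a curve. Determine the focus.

Only x is squared. Complete the square in x: (x - 3)² = -22(y - 3).
Vertex (3, 3); 4p = -22 so p = -11/2. Opens down.
Focus is p units from the vertex along the axis: (h, k + p).

(3, -5/2)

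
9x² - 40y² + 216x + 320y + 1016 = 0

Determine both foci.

(-12, -3) and (-12, 11)

Group: 9(x² + 24x) -40(y² - 8y) = -1016
9(x + 12)² -40(y - 4)² = -1016 + 1296 - 640 = -360
Divide by -360: (y - 4)²/9 - (x + 12)²/40 = 1
Hyperbola, center (-12, 4), transverse axis vertical; a² = 9, b² = 40.
c² = a² + b² = 9 + 40 = 49, so c = 7.
Foci lie on the vertical axis through the center: (h, k ± c).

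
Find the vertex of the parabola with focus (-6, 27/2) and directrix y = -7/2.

The vertex is the midpoint between the focus and the directrix along the axis of symmetry.
Axis is vertical (directrix is horizontal). Vertex y-coordinate = (27/2 + (-7/2))/2 = 5; x-coordinate = -6.

(-6, 5)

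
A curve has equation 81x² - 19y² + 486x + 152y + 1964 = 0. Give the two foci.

(-3, -6) and (-3, 14)

Group the x- and y-terms: 81(x² + 6x) -19(y² - 8y) = -1964
Complete the square: 81(x + 3)² -19(y - 4)² = -1964 + 729 - 304 = -1539
Dividing both sides by -1539: (y - 4)²/81 - (x + 3)²/19 = 1
Hyperbola, center (-3, 4), transverse axis vertical; a² = 81, b² = 19.
c² = a² + b² = 81 + 19 = 100, so c = 10.
Foci lie on the vertical axis through the center: (h, k ± c).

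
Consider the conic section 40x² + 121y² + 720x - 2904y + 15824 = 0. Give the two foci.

(-18, 12) and (0, 12)

Group the x- and y-terms: 40(x² + 18x) + 121(y² - 24y) = -15824
Complete the square: 40(x + 9)² + 121(y - 12)² = -15824 + 3240 + 17424 = 4840
Dividing both sides by 4840: (x + 9)²/121 + (y - 12)²/40 = 1
Ellipse, center (-9, 12), major axis horizontal; a² = 121, b² = 40.
c² = a² - b² = 121 - 40 = 81, so c = 9.
Foci lie on the horizontal axis through the center: (h ± c, k).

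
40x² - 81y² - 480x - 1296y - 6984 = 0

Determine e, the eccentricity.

e = 11/9

Collect terms: 40(x² - 12x) -81(y² + 16y) = 6984
Completing the square gives 40(x - 6)² -81(y + 8)² = 6984 + 1440 - 5184 = 3240.
Dividing both sides by 3240: (x - 6)²/81 - (y + 8)²/40 = 1
Hyperbola, center (6, -8), transverse axis horizontal; a² = 81, b² = 40.
c² = a² + b² = 121, so c = 11.
e = c/a = 11/9.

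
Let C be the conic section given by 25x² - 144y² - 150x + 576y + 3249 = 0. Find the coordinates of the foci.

(3, -11) and (3, 15)

25(x² - 6x) -144(y² - 4y) = -3249
Complete the square in x and y: 25(x - 3)² -144(y - 2)² = -3249 + 225 - 576 = -3600
Dividing both sides by -3600: (y - 2)²/25 - (x - 3)²/144 = 1
Hyperbola, center (3, 2), transverse axis vertical; a² = 25, b² = 144.
c² = a² + b² = 25 + 144 = 169, so c = 13.
Foci lie on the vertical axis through the center: (h, k ± c).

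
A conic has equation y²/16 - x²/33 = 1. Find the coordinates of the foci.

(0, -7) and (0, 7)

Center (0, 0). The positive term is the y-term, so the transverse axis is vertical; a² = 16, b² = 33.
c² = a² + b² = 16 + 33 = 49, so c = 7.
Foci lie on the vertical axis through the center: (h, k ± c).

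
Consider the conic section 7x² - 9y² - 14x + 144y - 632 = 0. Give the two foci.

Group: 7(x² - 2x) -9(y² - 16y) = 632
Complete the square in x and y: 7(x - 1)² -9(y - 8)² = 632 + 7 - 576 = 63
Divide by 63: (x - 1)²/9 - (y - 8)²/7 = 1
Hyperbola, center (1, 8), transverse axis horizontal; a² = 9, b² = 7.
c² = a² + b² = 9 + 7 = 16, so c = 4.
Foci lie on the horizontal axis through the center: (h ± c, k).

(-3, 8) and (5, 8)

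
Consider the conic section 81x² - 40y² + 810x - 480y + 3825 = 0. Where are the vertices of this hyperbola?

(-5, -15) and (-5, 3)

Collect terms: 81(x² + 10x) -40(y² + 12y) = -3825
Complete the square: 81(x + 5)² -40(y + 6)² = -3825 + 2025 - 1440 = -3240
Dividing both sides by -3240: (y + 6)²/81 - (x + 5)²/40 = 1
Hyperbola, center (-5, -6), transverse axis vertical; a² = 81, b² = 40.
a = 9. Vertices at (h, k ± a).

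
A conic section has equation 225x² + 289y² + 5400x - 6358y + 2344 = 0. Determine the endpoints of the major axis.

Group the x- and y-terms: 225(x² + 24x) + 289(y² - 22y) = -2344
Complete the square: 225(x + 12)² + 289(y - 11)² = -2344 + 32400 + 34969 = 65025
Divide by 65025: (x + 12)²/289 + (y - 11)²/225 = 1
Ellipse, center (-12, 11), major axis horizontal; a² = 289, b² = 225.
a = 17. Vertices at (h ± a, k).

(-29, 11) and (5, 11)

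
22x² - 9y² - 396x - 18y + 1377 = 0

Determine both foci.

Rearranging, 22(x² - 18x) -9(y² + 2y) = -1377.
Completing the square gives 22(x - 9)² -9(y + 1)² = -1377 + 1782 - 9 = 396.
Divide through by 396 to get (x - 9)²/18 - (y + 1)²/44 = 1.
Hyperbola, center (9, -1), transverse axis horizontal; a² = 18, b² = 44.
c² = a² + b² = 18 + 44 = 62, so c = √62.
Foci lie on the horizontal axis through the center: (h ± c, k).

(9 - √62, -1) and (9 + √62, -1)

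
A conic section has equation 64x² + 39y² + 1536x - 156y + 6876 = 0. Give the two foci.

Group the x- and y-terms: 64(x² + 24x) + 39(y² - 4y) = -6876
Completing the square gives 64(x + 12)² + 39(y - 2)² = -6876 + 9216 + 156 = 2496.
Divide by 2496: (x + 12)²/39 + (y - 2)²/64 = 1
Ellipse, center (-12, 2), major axis vertical; a² = 64, b² = 39.
c² = a² - b² = 64 - 39 = 25, so c = 5.
Foci lie on the vertical axis through the center: (h, k ± c).

(-12, -3) and (-12, 7)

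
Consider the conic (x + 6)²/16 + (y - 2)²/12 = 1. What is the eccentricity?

e = 1/2

Center (-6, 2). The larger denominator 16 sits under the x-term, so the major axis is horizontal; a² = 16, b² = 12.
c² = a² - b² = 4, so c = 2.
e = c/a = 2/4 = 1/2.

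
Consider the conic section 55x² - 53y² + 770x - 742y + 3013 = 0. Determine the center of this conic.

Collect terms: 55(x² + 14x) -53(y² + 14y) = -3013
Completing the square gives 55(x + 7)² -53(y + 7)² = -3013 + 2695 - 2597 = -2915.
Divide by -2915: (y + 7)²/55 - (x + 7)²/53 = 1
Hyperbola with center (-7, -7).

(-7, -7)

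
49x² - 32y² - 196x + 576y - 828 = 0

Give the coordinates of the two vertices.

Rearranging, 49(x² - 4x) -32(y² - 18y) = 828.
Complete the square: 49(x - 2)² -32(y - 9)² = 828 + 196 - 2592 = -1568
Dividing both sides by -1568: (y - 9)²/49 - (x - 2)²/32 = 1
Hyperbola, center (2, 9), transverse axis vertical; a² = 49, b² = 32.
a = 7. Vertices at (h, k ± a).

(2, 2) and (2, 16)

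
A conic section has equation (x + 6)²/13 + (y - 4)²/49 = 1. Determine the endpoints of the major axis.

(-6, -3) and (-6, 11)

Center (-6, 4). The larger denominator 49 sits under the y-term, so the major axis is vertical; a² = 49, b² = 13.
a = 7. Vertices at (h, k ± a).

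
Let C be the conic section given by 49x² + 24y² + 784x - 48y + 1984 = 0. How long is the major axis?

Group the x- and y-terms: 49(x² + 16x) + 24(y² - 2y) = -1984
Completing the square gives 49(x + 8)² + 24(y - 1)² = -1984 + 3136 + 24 = 1176.
Divide by 1176: (x + 8)²/24 + (y - 1)²/49 = 1
Ellipse, center (-8, 1), major axis vertical; a² = 49, b² = 24.
a² = 49 so a = 7; the major axis has length 2a = 14.

14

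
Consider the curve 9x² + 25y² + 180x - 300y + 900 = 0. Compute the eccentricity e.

Group the x- and y-terms: 9(x² + 20x) + 25(y² - 12y) = -900
Complete the square: 9(x + 10)² + 25(y - 6)² = -900 + 900 + 900 = 900
Divide through by 900 to get (x + 10)²/100 + (y - 6)²/36 = 1.
Ellipse, center (-10, 6), major axis horizontal; a² = 100, b² = 36.
c² = a² - b² = 64, so c = 8.
e = c/a = 8/10 = 4/5.

e = 4/5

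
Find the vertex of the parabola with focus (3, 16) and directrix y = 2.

(3, 9)

The vertex is the midpoint between the focus and the directrix along the axis of symmetry.
Axis is vertical (directrix is horizontal). Vertex y-coordinate = (16 + 2)/2 = 9; x-coordinate = 3.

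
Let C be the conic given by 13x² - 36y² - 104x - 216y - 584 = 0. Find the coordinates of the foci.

(-3, -3) and (11, -3)

Group: 13(x² - 8x) -36(y² + 6y) = 584
Completing the square gives 13(x - 4)² -36(y + 3)² = 584 + 208 - 324 = 468.
Divide through by 468 to get (x - 4)²/36 - (y + 3)²/13 = 1.
Hyperbola, center (4, -3), transverse axis horizontal; a² = 36, b² = 13.
c² = a² + b² = 36 + 13 = 49, so c = 7.
Foci lie on the horizontal axis through the center: (h ± c, k).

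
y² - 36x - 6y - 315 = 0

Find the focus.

Only y is squared. Complete the square in y: (y - 3)² = 36(x + 9).
Vertex (-9, 3); 4p = 36 so p = 9. Opens right.
Focus is p units from the vertex along the axis: (h + p, k).

(0, 3)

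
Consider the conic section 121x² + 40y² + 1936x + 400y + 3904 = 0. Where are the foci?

(-8, -14) and (-8, 4)

Group: 121(x² + 16x) + 40(y² + 10y) = -3904
Complete the square: 121(x + 8)² + 40(y + 5)² = -3904 + 7744 + 1000 = 4840
Divide through by 4840 to get (x + 8)²/40 + (y + 5)²/121 = 1.
Ellipse, center (-8, -5), major axis vertical; a² = 121, b² = 40.
c² = a² - b² = 121 - 40 = 81, so c = 9.
Foci lie on the vertical axis through the center: (h, k ± c).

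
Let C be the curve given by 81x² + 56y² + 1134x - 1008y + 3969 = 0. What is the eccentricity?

e = 5/9

Rearranging, 81(x² + 14x) + 56(y² - 18y) = -3969.
Completing the square gives 81(x + 7)² + 56(y - 9)² = -3969 + 3969 + 4536 = 4536.
Divide through by 4536 to get (x + 7)²/56 + (y - 9)²/81 = 1.
Ellipse, center (-7, 9), major axis vertical; a² = 81, b² = 56.
c² = a² - b² = 25, so c = 5.
e = c/a = 5/9.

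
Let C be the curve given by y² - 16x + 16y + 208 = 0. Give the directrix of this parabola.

x = 5

Only y is squared. Complete the square in y: (y + 8)² = 16(x - 9).
Vertex (9, -8); 4p = 16 so p = 4. Opens right.
Directrix is the vertical line x = h − p = 9 − (4) = 5.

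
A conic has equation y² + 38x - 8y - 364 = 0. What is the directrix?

Only y is squared. Complete the square in y: (y - 4)² = -38(x - 10).
Vertex (10, 4); 4p = -38 so p = -19/2. Opens left.
Directrix is the vertical line x = h − p = 10 − (-19/2) = 39/2.

x = 39/2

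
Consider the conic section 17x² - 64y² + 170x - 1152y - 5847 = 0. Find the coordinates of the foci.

(-14, -9) and (4, -9)

Group: 17(x² + 10x) -64(y² + 18y) = 5847
Complete the square: 17(x + 5)² -64(y + 9)² = 5847 + 425 - 5184 = 1088
Divide through by 1088 to get (x + 5)²/64 - (y + 9)²/17 = 1.
Hyperbola, center (-5, -9), transverse axis horizontal; a² = 64, b² = 17.
c² = a² + b² = 64 + 17 = 81, so c = 9.
Foci lie on the horizontal axis through the center: (h ± c, k).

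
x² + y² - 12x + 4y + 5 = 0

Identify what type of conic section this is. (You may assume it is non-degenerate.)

No xy term. Coefficients of x² and y² are A = 1, C = 1.
A = C (same sign) ⇒ circle.

circle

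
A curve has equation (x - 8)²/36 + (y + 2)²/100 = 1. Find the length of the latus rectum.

Center (8, -2). The larger denominator 100 sits under the y-term, so the major axis is vertical; a² = 100, b² = 36.
Latus rectum length = 2b²/a = 2·36/10 = 36/5.

36/5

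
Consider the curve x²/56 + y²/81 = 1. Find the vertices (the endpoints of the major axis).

(0, -9) and (0, 9)

Center (0, 0). The larger denominator 81 sits under the y-term, so the major axis is vertical; a² = 81, b² = 56.
a = 9. Vertices at (h, k ± a).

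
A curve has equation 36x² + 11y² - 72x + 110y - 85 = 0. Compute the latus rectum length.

11/3

36(x² - 2x) + 11(y² + 10y) = 85
Completing the square gives 36(x - 1)² + 11(y + 5)² = 85 + 36 + 275 = 396.
Dividing both sides by 396: (x - 1)²/11 + (y + 5)²/36 = 1
Ellipse, center (1, -5), major axis vertical; a² = 36, b² = 11.
Latus rectum length = 2b²/a = 2·11/6 = 11/3.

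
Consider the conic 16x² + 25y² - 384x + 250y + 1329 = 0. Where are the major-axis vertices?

(2, -5) and (22, -5)

Rearranging, 16(x² - 24x) + 25(y² + 10y) = -1329.
Complete the square in x and y: 16(x - 12)² + 25(y + 5)² = -1329 + 2304 + 625 = 1600
Dividing both sides by 1600: (x - 12)²/100 + (y + 5)²/64 = 1
Ellipse, center (12, -5), major axis horizontal; a² = 100, b² = 64.
a = 10. Vertices at (h ± a, k).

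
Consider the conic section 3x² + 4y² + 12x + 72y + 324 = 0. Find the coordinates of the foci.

(-3, -9) and (-1, -9)

Group: 3(x² + 4x) + 4(y² + 18y) = -324
Complete the square: 3(x + 2)² + 4(y + 9)² = -324 + 12 + 324 = 12
Divide by 12: (x + 2)²/4 + (y + 9)²/3 = 1
Ellipse, center (-2, -9), major axis horizontal; a² = 4, b² = 3.
c² = a² - b² = 4 - 3 = 1, so c = 1.
Foci lie on the horizontal axis through the center: (h ± c, k).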